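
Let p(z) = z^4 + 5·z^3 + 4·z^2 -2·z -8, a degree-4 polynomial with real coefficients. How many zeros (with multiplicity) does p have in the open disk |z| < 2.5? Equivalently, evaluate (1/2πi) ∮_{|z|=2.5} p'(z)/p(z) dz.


The zeros of p are: 1, -4, (-1 + 1i), (-1 - 1i).
Their magnitudes are: 1, 4, 1.414, 1.414.
Zeros with |z| < R = 2.5: 1, (-1 + 1i), (-1 - 1i).
Count = 3.
By the argument principle, (1/2πi) ∮_{|z|=R} p'(z)/p(z) dz equals exactly this count.

Number of zeros inside |z| < 2.5: 3.


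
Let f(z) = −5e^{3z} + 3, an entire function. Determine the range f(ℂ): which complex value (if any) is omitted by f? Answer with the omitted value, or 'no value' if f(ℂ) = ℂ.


Little Picard bounds the complement of f(ℂ) to at most one point.
e^{3z} is never zero on ℂ, so -5·e^{3z} takes every value in ℂ ∖ {0}. Adding 3 shifts the range to ℂ ∖ {3}. Thus f omits exactly the value 3.

Omitted value: 3.


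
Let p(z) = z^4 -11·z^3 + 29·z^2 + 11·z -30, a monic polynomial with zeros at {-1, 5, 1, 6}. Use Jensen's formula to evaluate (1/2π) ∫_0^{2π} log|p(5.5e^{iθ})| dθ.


Zeros: -1, 1, 5, 6; r = 5.5.
Inside |z| < r: -1, 1, 5. Outside (|z| ≥ r): 6.
p(0) = -30, so log|p(0)| = log(30) = 3.4012.
Apply Jensen: I(r) = log|p(0)| + Σ_k log(r/|z_k|), summed over zeros inside |z| < r.
  log(r/|z_k|) for z_k = -1: log(5.5/1) = 1.7047
  log(r/|z_k|) for z_k = 5: log(5.5/5) = 0.0953
  log(r/|z_k|) for z_k = 1: log(5.5/1) = 1.7047
  Outside zeros (6) contribute nothing to the Jensen sum.
Sum over inside zeros: 3.5048.
I(r) = log|p(0)| + (inside sum) = 3.4012 + 3.5048 = 6.9060.
Note: since some zeros are outside |z| ≤ r, the simplified n·log(r) form does NOT apply — only the inside zeros contribute.

I(r) ≈ 6.9060.


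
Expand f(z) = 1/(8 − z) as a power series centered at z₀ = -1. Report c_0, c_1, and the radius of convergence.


Let w = z − z₀, so z = z₀ + w.
Then 8 − z = 8 − (z₀ + w) = (8 − z₀) − w = 9 − w.
f(z) = 1/(9 − w) = (1/(9)) · 1/(1 − w/(9)) = Σ_{n≥0} w^n / (9)^(n+1).
So c_n = 1/(9)^(n+1):
  c_0 = 1/(9)^1 = 1/9.
  c_1 = 1/(9)^2 = 1/81.
The series is valid for |w/d| < 1, i.e. |z − z₀| < |d|.
Radius of convergence: R = |8 − z₀| = |9| = 9 (distance from z₀ to the singularity z = 8).

c_0 = 1/9, c_1 = 1/81; R = 9.


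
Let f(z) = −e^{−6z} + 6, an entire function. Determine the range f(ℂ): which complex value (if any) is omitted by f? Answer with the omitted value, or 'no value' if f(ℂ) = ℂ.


Little Picard bounds the complement of f(ℂ) to at most one point.
e^{−6z} is never zero on ℂ, so -1·e^{−6z} takes every value in ℂ ∖ {0}. Adding 6 shifts the range to ℂ ∖ {6}. Thus f omits exactly the value 6.

Omitted value: 6.


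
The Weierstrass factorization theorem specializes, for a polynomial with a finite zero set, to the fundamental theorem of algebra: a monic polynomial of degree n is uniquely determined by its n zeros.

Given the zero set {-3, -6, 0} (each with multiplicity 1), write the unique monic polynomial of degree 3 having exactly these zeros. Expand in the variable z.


The polynomial is p(z) = ∏_{α ∈ S} (z − α), where S = {-3, -6, 0}.
Expanding the product yields: p(z) = z^3 + 9·z^2 + 18·z.
The resulting polynomial has degree 3 and real coefficients as required.

p(z) = z^3 + 9·z^2 + 18·z.


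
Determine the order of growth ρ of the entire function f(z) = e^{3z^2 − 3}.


|e^{3z^2 − 3}| = e^{Re(3·z^2) + -3} ≤ e^{3|z|^2 + -3} = e^{3r^2 + -3} on |z| = r, so ρ ≤ 2. Choosing z on |z|=r so that 3·z^2 is real positive (always possible by picking arg z appropriately) gives |f(z)| = e^{3r^2 + -3}, matching the bound. The additive constant -3 does not affect log log M(r) ~ 2·log r. Hence ρ = 2.
Therefore ρ = 2.

Order ρ = 2.


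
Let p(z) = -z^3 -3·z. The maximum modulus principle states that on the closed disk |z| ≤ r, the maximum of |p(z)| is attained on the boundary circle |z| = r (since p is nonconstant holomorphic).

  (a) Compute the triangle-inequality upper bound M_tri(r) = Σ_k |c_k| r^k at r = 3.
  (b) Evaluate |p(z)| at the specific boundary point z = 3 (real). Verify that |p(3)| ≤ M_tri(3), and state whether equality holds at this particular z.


Coefficients: c_0 = 0, c_1 = -3, c_2 = 0, c_3 = -1. Radius r = 3.
Part (a). Triangle bound: M_tri(r) = Σ_k |c_k| r^k
  = |0|·3^0 + |-3|·3^1 + |0|·3^2 + |-1|·3^3
  = 0 + 9 + 0 + 27 = 36.
This bounds M(r) := max_{|z|=r} |p(z)| from above; equality holds iff all terms c_k z^k can be made to align in phase at a single z on |z|=r.
Part (b). At z = 3 (real, on the circle |z| = r):
  p(3) = (0)·3^0 + (-3)·3^1 + (0)·3^2 + (-1)·3^3 = -36.
  |p(3)| = 36.
Since all nonzero coefficients share the same sign, |p(3)| = 36 = M_tri(3); the triangle bound is attained at z = 3, so in fact M(r) = 36.

M_tri(3) = 36; |p(3)| = 36; equality at z=3: yes.


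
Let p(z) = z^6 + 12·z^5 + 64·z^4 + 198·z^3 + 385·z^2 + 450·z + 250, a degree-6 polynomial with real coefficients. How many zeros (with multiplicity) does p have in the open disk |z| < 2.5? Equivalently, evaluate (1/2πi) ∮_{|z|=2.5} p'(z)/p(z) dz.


The zeros of p are: (-2 + 1i), (-2 - 1i), (-1 + 2i), (-1 - 2i), (-3 + 1i), (-3 - 1i).
Their magnitudes are: 2.236, 2.236, 2.236, 2.236, 3.162, 3.162.
Zeros with |z| < R = 2.5: (-2 + 1i), (-2 - 1i), (-1 + 2i), (-1 - 2i).
Count = 4.
By the argument principle, (1/2πi) ∮_{|z|=R} p'(z)/p(z) dz equals exactly this count.

Number of zeros inside |z| < 2.5: 4.


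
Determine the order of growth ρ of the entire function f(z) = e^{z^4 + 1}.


|e^{z^4 + 1}| = e^{Re(1·z^4) + 1} ≤ e^{1|z|^4 + 1} = e^{1r^4 + 1} on |z| = r, so ρ ≤ 4. Choosing z on |z|=r so that 1·z^4 is real positive (always possible by picking arg z appropriately) gives |f(z)| = e^{1r^4 + 1}, matching the bound. The additive constant 1 does not affect log log M(r) ~ 4·log r. Hence ρ = 4.
Therefore ρ = 4.

Order ρ = 4.


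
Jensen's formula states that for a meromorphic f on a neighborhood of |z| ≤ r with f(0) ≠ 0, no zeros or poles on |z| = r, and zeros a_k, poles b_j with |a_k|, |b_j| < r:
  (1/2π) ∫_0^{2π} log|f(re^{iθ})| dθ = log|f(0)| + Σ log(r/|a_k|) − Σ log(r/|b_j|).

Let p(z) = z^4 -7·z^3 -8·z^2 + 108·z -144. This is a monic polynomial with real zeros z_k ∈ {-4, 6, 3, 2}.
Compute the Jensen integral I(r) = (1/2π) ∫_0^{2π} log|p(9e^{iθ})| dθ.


Zeros: -4, 2, 3, 6; r = 9.
Inside |z| < r: -4, 2, 3, 6. Outside (|z| ≥ r): ∅.
p(0) = -144, so log|p(0)| = log(144) = 4.9698.
Apply Jensen: I(r) = log|p(0)| + Σ_k log(r/|z_k|), summed over zeros inside |z| < r.
  log(r/|z_k|) for z_k = -4: log(9/4) = 0.8109
  log(r/|z_k|) for z_k = 6: log(9/6) = 0.4055
  log(r/|z_k|) for z_k = 3: log(9/3) = 1.0986
  log(r/|z_k|) for z_k = 2: log(9/2) = 1.5041
Sum over inside zeros: 3.8191.
I(r) = log|p(0)| + (inside sum) = 4.9698 + 3.8191 = 8.7889.
Closed form (all zeros inside, monic): I(r) = n·log(r) = 4·log(9) = 8.7889. ✓

I(r) ≈ 8.7889.


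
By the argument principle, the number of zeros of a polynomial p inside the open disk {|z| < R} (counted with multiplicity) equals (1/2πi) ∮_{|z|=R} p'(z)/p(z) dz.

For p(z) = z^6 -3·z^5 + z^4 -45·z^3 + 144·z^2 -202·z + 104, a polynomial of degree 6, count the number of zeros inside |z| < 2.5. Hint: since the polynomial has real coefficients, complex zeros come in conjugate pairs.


The zeros of p are: (-2 + 3i), (-2 - 3i), 4, (1 + 1i), (1 - 1i), 1.
Their magnitudes are: 3.606, 3.606, 4, 1.414, 1.414, 1.
Zeros with |z| < R = 2.5: (1 + 1i), (1 - 1i), 1.
Count = 3.
By the argument principle, (1/2πi) ∮_{|z|=R} p'(z)/p(z) dz equals exactly this count.

Number of zeros inside |z| < 2.5: 3.


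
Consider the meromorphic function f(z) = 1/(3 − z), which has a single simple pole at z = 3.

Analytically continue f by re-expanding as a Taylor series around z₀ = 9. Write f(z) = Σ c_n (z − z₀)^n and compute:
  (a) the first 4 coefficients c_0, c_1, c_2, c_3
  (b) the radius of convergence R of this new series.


Let w = z − z₀, so z = z₀ + w.
Then 3 − z = 3 − (z₀ + w) = (3 − z₀) − w = -6 − w.
f(z) = 1/(-6 − w) = (1/(-6)) · 1/(1 − w/(-6)) = Σ_{n≥0} w^n / (-6)^(n+1).
So c_n = 1/(-6)^(n+1):
  c_0 = 1/(-6)^1 = -1/6.
  c_1 = 1/(-6)^2 = 1/36.
  c_2 = 1/(-6)^3 = -1/216.
  c_3 = 1/(-6)^4 = 1/1296.
The series is valid for |w/d| < 1, i.e. |z − z₀| < |d|.
Radius of convergence: R = |3 − z₀| = |-6| = 6 (distance from z₀ to the singularity z = 3).

c_0 = -1/6, c_1 = 1/36, c_2 = -1/216, c_3 = 1/1296; R = 6.


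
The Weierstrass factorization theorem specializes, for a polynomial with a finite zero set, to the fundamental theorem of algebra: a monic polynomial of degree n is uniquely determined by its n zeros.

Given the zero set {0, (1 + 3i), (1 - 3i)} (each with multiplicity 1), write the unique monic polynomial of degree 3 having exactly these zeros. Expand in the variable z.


The polynomial is p(z) = ∏_{α ∈ S} (z − α), where S = {0, (1 + 3i), (1 - 3i)}.
Expanding the product yields: p(z) = z^3 -2·z^2 + 10·z.
Note conjugate pairs combine to real quadratics: (z − (1+3i))(z − (1−3i)) = z² − 2z + 10.
The resulting polynomial has degree 3 and real coefficients as required.

p(z) = z^3 -2·z^2 + 10·z.


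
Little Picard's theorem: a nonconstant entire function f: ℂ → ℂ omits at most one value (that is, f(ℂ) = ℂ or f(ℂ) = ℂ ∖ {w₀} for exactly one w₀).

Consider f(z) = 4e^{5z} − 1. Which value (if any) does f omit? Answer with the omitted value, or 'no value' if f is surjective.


Little Picard bounds the complement of f(ℂ) to at most one point.
e^{5z} is never zero on ℂ, so 4·e^{5z} takes every value in ℂ ∖ {0}. Adding -1 shifts the range to ℂ ∖ {-1}. Thus f omits exactly the value -1.

Omitted value: -1.


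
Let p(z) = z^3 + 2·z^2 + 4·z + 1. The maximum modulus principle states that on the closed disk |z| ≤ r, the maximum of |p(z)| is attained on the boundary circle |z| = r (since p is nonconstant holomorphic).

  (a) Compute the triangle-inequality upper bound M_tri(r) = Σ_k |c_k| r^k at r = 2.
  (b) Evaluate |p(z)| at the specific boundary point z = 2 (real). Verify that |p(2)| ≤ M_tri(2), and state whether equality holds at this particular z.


Coefficients: c_0 = 1, c_1 = 4, c_2 = 2, c_3 = 1. Radius r = 2.
Part (a). Triangle bound: M_tri(r) = Σ_k |c_k| r^k
  = |1|·2^0 + |4|·2^1 + |2|·2^2 + |1|·2^3
  = 1 + 8 + 8 + 8 = 25.
This bounds M(r) := max_{|z|=r} |p(z)| from above; equality holds iff all terms c_k z^k can be made to align in phase at a single z on |z|=r.
Part (b). At z = 2 (real, on the circle |z| = r):
  p(2) = (1)·2^0 + (4)·2^1 + (2)·2^2 + (1)·2^3 = 25.
  |p(2)| = 25.
Since all nonzero coefficients share the same sign, |p(2)| = 25 = M_tri(2); the triangle bound is attained at z = 2, so in fact M(r) = 25.

M_tri(2) = 25; |p(2)| = 25; equality at z=2: yes.


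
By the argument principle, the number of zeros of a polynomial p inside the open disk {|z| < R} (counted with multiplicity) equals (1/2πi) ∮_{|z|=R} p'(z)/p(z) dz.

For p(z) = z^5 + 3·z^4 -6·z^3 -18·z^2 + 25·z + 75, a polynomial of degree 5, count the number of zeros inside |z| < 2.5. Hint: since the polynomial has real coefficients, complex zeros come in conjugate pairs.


The zeros of p are: -3, (2 + 1i), (2 - 1i), (-2 + 1i), (-2 - 1i).
Their magnitudes are: 3, 2.236, 2.236, 2.236, 2.236.
Zeros with |z| < R = 2.5: (2 + 1i), (2 - 1i), (-2 + 1i), (-2 - 1i).
Count = 4.
By the argument principle, (1/2πi) ∮_{|z|=R} p'(z)/p(z) dz equals exactly this count.

Number of zeros inside |z| < 2.5: 4.


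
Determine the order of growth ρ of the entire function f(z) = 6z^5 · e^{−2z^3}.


M(r) = max_{|z|=r} |6|·|z|^5·|e^{−2z^3}| = 6·r^5 · e^{2r^3} (the factors attain their maxima compatibly on |z|=r). Then log M(r) = log 6 + 5·log r + 2r^3, dominated by the last term, so log log M(r) ~ 3·log r. The polynomial factor 6z^5 contributes only a log r term and does not affect the order. ρ = 3.
Therefore ρ = 3.

Order ρ = 3.


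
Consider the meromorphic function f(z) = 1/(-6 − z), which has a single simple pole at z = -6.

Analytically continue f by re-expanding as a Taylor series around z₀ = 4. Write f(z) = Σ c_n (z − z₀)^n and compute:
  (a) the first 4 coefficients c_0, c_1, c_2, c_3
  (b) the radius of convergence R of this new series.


Let w = z − z₀, so z = z₀ + w.
Then -6 − z = -6 − (z₀ + w) = (-6 − z₀) − w = -10 − w.
f(z) = 1/(-10 − w) = (1/(-10)) · 1/(1 − w/(-10)) = Σ_{n≥0} w^n / (-10)^(n+1).
So c_n = 1/(-10)^(n+1):
  c_0 = 1/(-10)^1 = -1/10.
  c_1 = 1/(-10)^2 = 1/100.
  c_2 = 1/(-10)^3 = -1/1000.
  c_3 = 1/(-10)^4 = 1/10000.
The series is valid for |w/d| < 1, i.e. |z − z₀| < |d|.
Radius of convergence: R = |-6 − z₀| = |-10| = 10 (distance from z₀ to the singularity z = -6).

c_0 = -1/10, c_1 = 1/100, c_2 = -1/1000, c_3 = 1/10000; R = 10.


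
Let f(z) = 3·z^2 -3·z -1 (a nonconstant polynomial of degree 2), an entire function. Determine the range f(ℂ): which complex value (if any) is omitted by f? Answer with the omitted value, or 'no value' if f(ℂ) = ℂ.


Little Picard bounds the complement of f(ℂ) to at most one point.
For every w ∈ ℂ, the equation p(z) − w = 0 is a nonconstant polynomial in z and hence has at least one root by the fundamental theorem of algebra. So p is surjective onto ℂ, omitting no value.

Omitted value: no value.


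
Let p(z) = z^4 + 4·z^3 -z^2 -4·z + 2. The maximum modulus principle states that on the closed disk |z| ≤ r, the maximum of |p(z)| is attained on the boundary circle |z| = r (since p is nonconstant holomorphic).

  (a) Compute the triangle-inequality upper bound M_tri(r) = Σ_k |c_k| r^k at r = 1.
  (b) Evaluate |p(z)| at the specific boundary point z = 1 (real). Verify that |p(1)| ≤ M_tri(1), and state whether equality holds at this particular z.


Coefficients: c_0 = 2, c_1 = -4, c_2 = -1, c_3 = 4, c_4 = 1. Radius r = 1.
Part (a). Triangle bound: M_tri(r) = Σ_k |c_k| r^k
  = |2|·1^0 + |-4|·1^1 + |-1|·1^2 + |4|·1^3 + |1|·1^4
  = 2 + 4 + 1 + 4 + 1 = 12.
This bounds M(r) := max_{|z|=r} |p(z)| from above; equality holds iff all terms c_k z^k can be made to align in phase at a single z on |z|=r.
Part (b). At z = 1 (real, on the circle |z| = r):
  p(1) = (2)·1^0 + (-4)·1^1 + (-1)·1^2 + (4)·1^3 + (1)·1^4 = 2.
  |p(1)| = 2.
Check: |p(1)| = 2 ≤ 12 = M_tri(1). ✓ Equality does not hold at z = 1 (the coefficients have mixed signs, so the terms do not all align in phase there).

M_tri(1) = 12; |p(1)| = 2; equality at z=1: no.


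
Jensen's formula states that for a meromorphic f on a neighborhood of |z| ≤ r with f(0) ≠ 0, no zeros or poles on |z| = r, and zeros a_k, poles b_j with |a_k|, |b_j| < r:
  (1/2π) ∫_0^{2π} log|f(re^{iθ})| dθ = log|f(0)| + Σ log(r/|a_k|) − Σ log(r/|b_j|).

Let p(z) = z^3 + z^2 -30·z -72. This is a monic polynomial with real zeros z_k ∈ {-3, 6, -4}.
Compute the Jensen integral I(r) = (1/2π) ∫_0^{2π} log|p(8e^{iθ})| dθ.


Zeros: -4, -3, 6; r = 8.
Inside |z| < r: -4, -3, 6. Outside (|z| ≥ r): ∅.
p(0) = -72, so log|p(0)| = log(72) = 4.2767.
Apply Jensen: I(r) = log|p(0)| + Σ_k log(r/|z_k|), summed over zeros inside |z| < r.
  log(r/|z_k|) for z_k = -3: log(8/3) = 0.9808
  log(r/|z_k|) for z_k = 6: log(8/6) = 0.2877
  log(r/|z_k|) for z_k = -4: log(8/4) = 0.6931
Sum over inside zeros: 1.9617.
I(r) = log|p(0)| + (inside sum) = 4.2767 + 1.9617 = 6.2383.
Closed form (all zeros inside, monic): I(r) = n·log(r) = 3·log(8) = 6.2383. ✓

I(r) ≈ 6.2383.


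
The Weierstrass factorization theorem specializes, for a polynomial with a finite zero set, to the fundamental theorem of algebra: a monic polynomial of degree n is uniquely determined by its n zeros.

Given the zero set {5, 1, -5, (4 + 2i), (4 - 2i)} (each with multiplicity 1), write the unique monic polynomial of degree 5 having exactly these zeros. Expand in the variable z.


The polynomial is p(z) = ∏_{α ∈ S} (z − α), where S = {5, 1, -5, (4 + 2i), (4 - 2i)}.
Expanding the product yields: p(z) = z^5 -9·z^4 + 3·z^3 + 205·z^2 -700·z + 500.
Note conjugate pairs combine to real quadratics: (z − (4+2i))(z − (4−2i)) = z² − 8z + 20.
The resulting polynomial has degree 5 and real coefficients as required.

p(z) = z^5 -9·z^4 + 3·z^3 + 205·z^2 -700·z + 500.


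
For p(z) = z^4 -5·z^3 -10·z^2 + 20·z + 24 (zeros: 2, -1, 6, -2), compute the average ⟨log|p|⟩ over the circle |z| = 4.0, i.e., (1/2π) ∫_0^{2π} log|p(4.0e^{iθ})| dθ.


Zeros: -2, -1, 2, 6; r = 4.0.
Inside |z| < r: -2, -1, 2. Outside (|z| ≥ r): 6.
p(0) = 24, so log|p(0)| = log(24) = 3.1781.
Apply Jensen: I(r) = log|p(0)| + Σ_k log(r/|z_k|), summed over zeros inside |z| < r.
  log(r/|z_k|) for z_k = 2: log(4.0/2) = 0.6931
  log(r/|z_k|) for z_k = -1: log(4.0/1) = 1.3863
  log(r/|z_k|) for z_k = -2: log(4.0/2) = 0.6931
  Outside zeros (6) contribute nothing to the Jensen sum.
Sum over inside zeros: 2.7726.
I(r) = log|p(0)| + (inside sum) = 3.1781 + 2.7726 = 5.9506.
Note: since some zeros are outside |z| ≤ r, the simplified n·log(r) form does NOT apply — only the inside zeros contribute.

I(r) ≈ 5.9506.


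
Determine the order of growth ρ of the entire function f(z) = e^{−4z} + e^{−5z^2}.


Each summand is entire of order 1 and 2 respectively (as in the single-exponential case). The order of a sum is at most the max of the orders, so ρ ≤ 2. For the lower bound: on |z|=r choose arg z so that -5z^2 is real positive; then |e^{-5z^2}| = e^{5r^2} while |e^{-4z}| ≤ e^{4r^1} = o(e^{5r^2}). So |f| ≥ e^{5r^2}(1 − o(1)) and ρ ≥ 2. Hence ρ = max(1, 2) = 2.
Therefore ρ = 2.

Order ρ = 2.


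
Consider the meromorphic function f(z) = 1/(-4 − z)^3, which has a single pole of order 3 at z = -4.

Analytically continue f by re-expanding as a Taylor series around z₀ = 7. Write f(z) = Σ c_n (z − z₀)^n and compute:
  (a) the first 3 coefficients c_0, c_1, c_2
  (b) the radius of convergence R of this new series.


Let w = z − z₀, so z = z₀ + w.
Then -4 − z = -4 − (z₀ + w) = (-4 − z₀) − w = -11 − w.
f(z) = 1/(-11 − w)^3 = (1/(-11)^3) · (1 − w/(-11))^{−3}.
By the binomial series (1−u)^{−3} = Σ_{n≥0} C(n+2, 2) u^n for |u|<1, with u = w/(-11):
  c_n = C(n+2, 2) / (-11)^(n+3).
  c_0 = 1/(-11)^3 = -1/1331.
  c_1 = 3/(-11)^4 = 3/14641.
  c_2 = 6/(-11)^5 = -6/161051.
The series is valid for |w/d| < 1, i.e. |z − z₀| < |d|.
Radius of convergence: R = |-4 − z₀| = |-11| = 11 (distance from z₀ to the singularity z = -4).

c_0 = -1/1331, c_1 = 3/14641, c_2 = -6/161051; R = 11.


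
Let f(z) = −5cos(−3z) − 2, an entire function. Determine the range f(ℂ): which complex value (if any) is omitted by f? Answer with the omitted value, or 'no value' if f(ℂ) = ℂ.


Little Picard bounds the complement of f(ℂ) to at most one point.
cos is entire and surjective onto ℂ: for every w ∈ ℂ, cos(ζ) = w has a solution ζ ∈ ℂ (e.g., via the complex inverse arccos). With ζ = −3z this gives z = ζ/(-3). Then -5·cos(−3z) takes every value in -5·ℂ = ℂ, and adding -2 is a bijection of ℂ. So f is surjective and omits no value. (Note: only on the real line is cos bounded by [−1, 1].)

Omitted value: no value.


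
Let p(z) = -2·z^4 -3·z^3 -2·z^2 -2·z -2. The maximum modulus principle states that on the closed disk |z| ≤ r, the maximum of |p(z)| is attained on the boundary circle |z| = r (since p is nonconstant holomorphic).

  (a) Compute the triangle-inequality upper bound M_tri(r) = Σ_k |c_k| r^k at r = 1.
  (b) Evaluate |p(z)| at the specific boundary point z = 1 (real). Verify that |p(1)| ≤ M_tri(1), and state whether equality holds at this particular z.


Coefficients: c_0 = -2, c_1 = -2, c_2 = -2, c_3 = -3, c_4 = -2. Radius r = 1.
Part (a). Triangle bound: M_tri(r) = Σ_k |c_k| r^k
  = |-2|·1^0 + |-2|·1^1 + |-2|·1^2 + |-3|·1^3 + |-2|·1^4
  = 2 + 2 + 2 + 3 + 2 = 11.
This bounds M(r) := max_{|z|=r} |p(z)| from above; equality holds iff all terms c_k z^k can be made to align in phase at a single z on |z|=r.
Part (b). At z = 1 (real, on the circle |z| = r):
  p(1) = (-2)·1^0 + (-2)·1^1 + (-2)·1^2 + (-3)·1^3 + (-2)·1^4 = -11.
  |p(1)| = 11.
Since all nonzero coefficients share the same sign, |p(1)| = 11 = M_tri(1); the triangle bound is attained at z = 1, so in fact M(r) = 11.

M_tri(1) = 11; |p(1)| = 11; equality at z=1: yes.


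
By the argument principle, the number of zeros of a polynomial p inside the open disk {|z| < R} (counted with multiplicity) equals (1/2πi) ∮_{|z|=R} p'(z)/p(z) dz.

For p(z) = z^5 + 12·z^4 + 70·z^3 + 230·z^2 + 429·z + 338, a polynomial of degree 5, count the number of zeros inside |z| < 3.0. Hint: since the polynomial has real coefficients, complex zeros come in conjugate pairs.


The zeros of p are: (-2 + 3i), (-2 - 3i), -2, (-3 + 2i), (-3 - 2i).
Their magnitudes are: 3.606, 3.606, 2, 3.606, 3.606.
Zeros with |z| < R = 3.0: -2.
Count = 1.
By the argument principle, (1/2πi) ∮_{|z|=R} p'(z)/p(z) dz equals exactly this count.

Number of zeros inside |z| < 3.0: 1.


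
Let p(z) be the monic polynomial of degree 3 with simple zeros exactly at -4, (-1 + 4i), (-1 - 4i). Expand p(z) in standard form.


The polynomial is p(z) = ∏_{α ∈ S} (z − α), where S = {-4, (-1 + 4i), (-1 - 4i)}.
Expanding the product yields: p(z) = z^3 + 6·z^2 + 25·z + 68.
Note conjugate pairs combine to real quadratics: (z − (-1+4i))(z − (-1−4i)) = z² + 2z + 17.
The resulting polynomial has degree 3 and real coefficients as required.

p(z) = z^3 + 6·z^2 + 25·z + 68.


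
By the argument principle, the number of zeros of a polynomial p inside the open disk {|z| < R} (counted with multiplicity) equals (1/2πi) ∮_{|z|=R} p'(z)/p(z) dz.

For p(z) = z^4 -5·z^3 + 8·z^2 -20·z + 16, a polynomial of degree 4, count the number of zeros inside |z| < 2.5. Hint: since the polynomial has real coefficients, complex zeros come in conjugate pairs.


The zeros of p are: 4, (0 + 2i), (0 - 2i), 1.
Their magnitudes are: 4, 2, 2, 1.
Zeros with |z| < R = 2.5: (0 + 2i), (0 - 2i), 1.
Count = 3.
By the argument principle, (1/2πi) ∮_{|z|=R} p'(z)/p(z) dz equals exactly this count.

Number of zeros inside |z| < 2.5: 3.


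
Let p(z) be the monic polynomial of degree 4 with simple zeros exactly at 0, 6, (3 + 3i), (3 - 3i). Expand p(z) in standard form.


The polynomial is p(z) = ∏_{α ∈ S} (z − α), where S = {0, 6, (3 + 3i), (3 - 3i)}.
Expanding the product yields: p(z) = z^4 -12·z^3 + 54·z^2 -108·z.
Note conjugate pairs combine to real quadratics: (z − (3+3i))(z − (3−3i)) = z² − 6z + 18.
The resulting polynomial has degree 4 and real coefficients as required.

p(z) = z^4 -12·z^3 + 54·z^2 -108·z.


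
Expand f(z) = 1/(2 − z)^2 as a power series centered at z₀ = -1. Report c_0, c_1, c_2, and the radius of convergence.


Let w = z − z₀, so z = z₀ + w.
Then 2 − z = 2 − (z₀ + w) = (2 − z₀) − w = 3 − w.
f(z) = 1/(3 − w)^2 = (1/(3)^2) · (1 − w/(3))^{−2}.
By the binomial series (1−u)^{−2} = Σ_{n≥0} C(n+1, 1) u^n for |u|<1, with u = w/(3):
  c_n = C(n+1, 1) / (3)^(n+2).
  c_0 = 1/(3)^2 = 1/9.
  c_1 = 2/(3)^3 = 2/27.
  c_2 = 3/(3)^4 = 1/27.
The series is valid for |w/d| < 1, i.e. |z − z₀| < |d|.
Radius of convergence: R = |2 − z₀| = |3| = 3 (distance from z₀ to the singularity z = 2).

c_0 = 1/9, c_1 = 2/27, c_2 = 1/27; R = 3.


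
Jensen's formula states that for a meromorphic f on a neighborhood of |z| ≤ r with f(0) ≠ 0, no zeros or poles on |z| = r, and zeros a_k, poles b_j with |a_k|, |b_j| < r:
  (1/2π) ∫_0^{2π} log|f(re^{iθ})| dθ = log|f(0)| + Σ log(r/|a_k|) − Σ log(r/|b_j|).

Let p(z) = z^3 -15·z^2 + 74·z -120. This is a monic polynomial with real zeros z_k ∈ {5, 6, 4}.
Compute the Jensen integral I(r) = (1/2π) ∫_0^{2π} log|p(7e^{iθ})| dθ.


Zeros: 4, 5, 6; r = 7.
Inside |z| < r: 4, 5, 6. Outside (|z| ≥ r): ∅.
p(0) = -120, so log|p(0)| = log(120) = 4.7875.
Apply Jensen: I(r) = log|p(0)| + Σ_k log(r/|z_k|), summed over zeros inside |z| < r.
  log(r/|z_k|) for z_k = 5: log(7/5) = 0.3365
  log(r/|z_k|) for z_k = 6: log(7/6) = 0.1542
  log(r/|z_k|) for z_k = 4: log(7/4) = 0.5596
Sum over inside zeros: 1.0502.
I(r) = log|p(0)| + (inside sum) = 4.7875 + 1.0502 = 5.8377.
Closed form (all zeros inside, monic): I(r) = n·log(r) = 3·log(7) = 5.8377. ✓

I(r) ≈ 5.8377.


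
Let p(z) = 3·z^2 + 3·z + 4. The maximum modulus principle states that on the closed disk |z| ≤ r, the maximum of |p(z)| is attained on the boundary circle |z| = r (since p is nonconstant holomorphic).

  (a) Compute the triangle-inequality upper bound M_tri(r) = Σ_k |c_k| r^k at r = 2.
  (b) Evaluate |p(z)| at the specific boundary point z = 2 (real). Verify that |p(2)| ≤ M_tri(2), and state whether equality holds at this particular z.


Coefficients: c_0 = 4, c_1 = 3, c_2 = 3. Radius r = 2.
Part (a). Triangle bound: M_tri(r) = Σ_k |c_k| r^k
  = |4|·2^0 + |3|·2^1 + |3|·2^2
  = 4 + 6 + 12 = 22.
This bounds M(r) := max_{|z|=r} |p(z)| from above; equality holds iff all terms c_k z^k can be made to align in phase at a single z on |z|=r.
Part (b). At z = 2 (real, on the circle |z| = r):
  p(2) = (4)·2^0 + (3)·2^1 + (3)·2^2 = 22.
  |p(2)| = 22.
Since all nonzero coefficients share the same sign, |p(2)| = 22 = M_tri(2); the triangle bound is attained at z = 2, so in fact M(r) = 22.

M_tri(2) = 22; |p(2)| = 22; equality at z=2: yes.


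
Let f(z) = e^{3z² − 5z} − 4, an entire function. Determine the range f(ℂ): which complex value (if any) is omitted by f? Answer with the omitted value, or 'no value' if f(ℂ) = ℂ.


Little Picard bounds the complement of f(ℂ) to at most one point.
The exponent g(z) = 3z² − 5z is a nonconstant polynomial, hence surjective onto ℂ. So e^{g(z)} takes every value in {e^w : w ∈ ℂ} = ℂ ∖ {0}. Adding -4 shifts the range to ℂ ∖ {-4}. f omits exactly -4.

Omitted value: -4.


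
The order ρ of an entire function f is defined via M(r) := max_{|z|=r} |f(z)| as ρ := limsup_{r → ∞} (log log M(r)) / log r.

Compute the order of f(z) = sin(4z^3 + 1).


Write sin(w) = (e^{iw} ± e^{−iw})/(2 or 2i), so |sin(w)| ≤ e^{|w|}. With w = 4z^3 + 1, |w| ≤ 4r^3 + 1 on |z|=r, giving M(r) ≤ e^{4r^3 + 1} and ρ ≤ 3. For the lower bound, choose z on |z|=r with 4z^3 purely imaginary of modulus 4r^3; then |sin(4z^3 + 1)| grows like e^{4r^3}/2, so ρ ≥ 3. Hence ρ = 3.
Therefore ρ = 3.

Order ρ = 3.


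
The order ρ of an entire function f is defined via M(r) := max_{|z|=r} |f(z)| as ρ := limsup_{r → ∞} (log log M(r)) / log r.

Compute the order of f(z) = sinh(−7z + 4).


sinh(w) is a linear combination of e^{iw} and e^{−iw} (or e^w, e^{−w} in the hyperbolic case), so |sinh(w)| ≤ e^{|w|}. With w = −7z + 4, |w| ≤ 7|z| + 4 = 7r + 4 on |z| = r, giving M(r) ≤ e^{7r + 4}, so ρ ≤ 1. On a suitable ray (z = it for sin/cos; z = t for sinh/cosh, t real → ∞), |sinh(−7z + 4)| grows like e^{7|t|}/2, so ρ ≥ 1. Hence ρ = 1.
Therefore ρ = 1.

Order ρ = 1.


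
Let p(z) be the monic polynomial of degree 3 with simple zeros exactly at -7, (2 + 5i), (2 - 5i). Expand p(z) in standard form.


The polynomial is p(z) = ∏_{α ∈ S} (z − α), where S = {-7, (2 + 5i), (2 - 5i)}.
Expanding the product yields: p(z) = z^3 + 3·z^2 + z + 203.
Note conjugate pairs combine to real quadratics: (z − (2+5i))(z − (2−5i)) = z² − 4z + 29.
The resulting polynomial has degree 3 and real coefficients as required.

p(z) = z^3 + 3·z^2 + z + 203.


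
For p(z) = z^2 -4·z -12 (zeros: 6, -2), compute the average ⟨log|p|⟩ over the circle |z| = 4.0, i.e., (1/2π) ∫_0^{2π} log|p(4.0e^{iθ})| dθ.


Zeros: -2, 6; r = 4.0.
Inside |z| < r: -2. Outside (|z| ≥ r): 6.
p(0) = -12, so log|p(0)| = log(12) = 2.4849.
Apply Jensen: I(r) = log|p(0)| + Σ_k log(r/|z_k|), summed over zeros inside |z| < r.
  log(r/|z_k|) for z_k = -2: log(4.0/2) = 0.6931
  Outside zeros (6) contribute nothing to the Jensen sum.
Sum over inside zeros: 0.6931.
I(r) = log|p(0)| + (inside sum) = 2.4849 + 0.6931 = 3.1781.
Note: since some zeros are outside |z| ≤ r, the simplified n·log(r) form does NOT apply — only the inside zeros contribute.

I(r) ≈ 3.1781.


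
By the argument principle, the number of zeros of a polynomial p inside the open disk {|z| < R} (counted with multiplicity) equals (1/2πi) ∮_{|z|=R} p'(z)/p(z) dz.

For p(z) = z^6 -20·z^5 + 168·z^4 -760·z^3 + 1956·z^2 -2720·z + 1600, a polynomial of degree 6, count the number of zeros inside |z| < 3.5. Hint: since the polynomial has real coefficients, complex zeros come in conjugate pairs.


The zeros of p are: (3 + 1i), (3 - 1i), (3 + 1i), (3 - 1i), 4, 4.
Their magnitudes are: 3.162, 3.162, 3.162, 3.162, 4, 4.
Zeros with |z| < R = 3.5: (3 + 1i), (3 - 1i), (3 + 1i), (3 - 1i).
Count = 4.
By the argument principle, (1/2πi) ∮_{|z|=R} p'(z)/p(z) dz equals exactly this count.

Number of zeros inside |z| < 3.5: 4.


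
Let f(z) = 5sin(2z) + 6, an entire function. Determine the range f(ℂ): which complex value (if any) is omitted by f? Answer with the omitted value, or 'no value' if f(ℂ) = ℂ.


Little Picard bounds the complement of f(ℂ) to at most one point.
sin is entire and surjective onto ℂ: for every w ∈ ℂ, sin(ζ) = w has a solution ζ ∈ ℂ (e.g., via the complex inverse arcsin). With ζ = 2z this gives z = ζ/(2). Then 5·sin(2z) takes every value in 5·ℂ = ℂ, and adding 6 is a bijection of ℂ. So f is surjective and omits no value. (Note: only on the real line is sin bounded by [−1, 1].)

Omitted value: no value.


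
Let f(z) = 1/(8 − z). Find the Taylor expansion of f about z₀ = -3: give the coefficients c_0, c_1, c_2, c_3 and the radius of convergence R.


Let w = z − z₀, so z = z₀ + w.
Then 8 − z = 8 − (z₀ + w) = (8 − z₀) − w = 11 − w.
f(z) = 1/(11 − w) = (1/(11)) · 1/(1 − w/(11)) = Σ_{n≥0} w^n / (11)^(n+1).
So c_n = 1/(11)^(n+1):
  c_0 = 1/(11)^1 = 1/11.
  c_1 = 1/(11)^2 = 1/121.
  c_2 = 1/(11)^3 = 1/1331.
  c_3 = 1/(11)^4 = 1/14641.
The series is valid for |w/d| < 1, i.e. |z − z₀| < |d|.
Radius of convergence: R = |8 − z₀| = |11| = 11 (distance from z₀ to the singularity z = 8).

c_0 = 1/11, c_1 = 1/121, c_2 = 1/1331, c_3 = 1/14641; R = 11.


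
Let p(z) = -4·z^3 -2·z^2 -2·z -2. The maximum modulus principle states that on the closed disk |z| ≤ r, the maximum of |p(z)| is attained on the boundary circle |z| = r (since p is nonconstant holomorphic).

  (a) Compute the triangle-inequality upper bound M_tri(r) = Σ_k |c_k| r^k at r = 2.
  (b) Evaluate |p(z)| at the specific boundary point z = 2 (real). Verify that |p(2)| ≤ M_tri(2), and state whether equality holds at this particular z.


Coefficients: c_0 = -2, c_1 = -2, c_2 = -2, c_3 = -4. Radius r = 2.
Part (a). Triangle bound: M_tri(r) = Σ_k |c_k| r^k
  = |-2|·2^0 + |-2|·2^1 + |-2|·2^2 + |-4|·2^3
  = 2 + 4 + 8 + 32 = 46.
This bounds M(r) := max_{|z|=r} |p(z)| from above; equality holds iff all terms c_k z^k can be made to align in phase at a single z on |z|=r.
Part (b). At z = 2 (real, on the circle |z| = r):
  p(2) = (-2)·2^0 + (-2)·2^1 + (-2)·2^2 + (-4)·2^3 = -46.
  |p(2)| = 46.
Since all nonzero coefficients share the same sign, |p(2)| = 46 = M_tri(2); the triangle bound is attained at z = 2, so in fact M(r) = 46.

M_tri(2) = 46; |p(2)| = 46; equality at z=2: yes.


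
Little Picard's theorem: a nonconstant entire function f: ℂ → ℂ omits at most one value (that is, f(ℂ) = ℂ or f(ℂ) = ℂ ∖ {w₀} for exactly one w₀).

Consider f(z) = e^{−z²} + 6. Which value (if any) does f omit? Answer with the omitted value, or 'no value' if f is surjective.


Little Picard bounds the complement of f(ℂ) to at most one point.
The exponent g(z) = −z² is a nonconstant polynomial, hence surjective onto ℂ. So e^{g(z)} takes every value in {e^w : w ∈ ℂ} = ℂ ∖ {0}. Adding 6 shifts the range to ℂ ∖ {6}. f omits exactly 6.

Omitted value: 6.


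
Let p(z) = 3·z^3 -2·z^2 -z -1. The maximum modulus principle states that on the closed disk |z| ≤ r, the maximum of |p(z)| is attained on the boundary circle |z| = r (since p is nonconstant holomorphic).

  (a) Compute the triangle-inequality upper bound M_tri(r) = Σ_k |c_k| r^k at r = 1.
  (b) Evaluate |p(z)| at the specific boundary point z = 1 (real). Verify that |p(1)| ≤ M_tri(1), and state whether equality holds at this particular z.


Coefficients: c_0 = -1, c_1 = -1, c_2 = -2, c_3 = 3. Radius r = 1.
Part (a). Triangle bound: M_tri(r) = Σ_k |c_k| r^k
  = |-1|·1^0 + |-1|·1^1 + |-2|·1^2 + |3|·1^3
  = 1 + 1 + 2 + 3 = 7.
This bounds M(r) := max_{|z|=r} |p(z)| from above; equality holds iff all terms c_k z^k can be made to align in phase at a single z on |z|=r.
Part (b). At z = 1 (real, on the circle |z| = r):
  p(1) = (-1)·1^0 + (-1)·1^1 + (-2)·1^2 + (3)·1^3 = -1.
  |p(1)| = 1.
Check: |p(1)| = 1 ≤ 7 = M_tri(1). ✓ Equality does not hold at z = 1 (the coefficients have mixed signs, so the terms do not all align in phase there).

M_tri(1) = 7; |p(1)| = 1; equality at z=1: no.


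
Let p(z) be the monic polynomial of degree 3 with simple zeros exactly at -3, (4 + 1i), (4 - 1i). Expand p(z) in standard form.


The polynomial is p(z) = ∏_{α ∈ S} (z − α), where S = {-3, (4 + 1i), (4 - 1i)}.
Expanding the product yields: p(z) = z^3 -5·z^2 -7·z + 51.
Note conjugate pairs combine to real quadratics: (z − (4+1i))(z − (4−1i)) = z² − 8z + 17.
The resulting polynomial has degree 3 and real coefficients as required.

p(z) = z^3 -5·z^2 -7·z + 51.


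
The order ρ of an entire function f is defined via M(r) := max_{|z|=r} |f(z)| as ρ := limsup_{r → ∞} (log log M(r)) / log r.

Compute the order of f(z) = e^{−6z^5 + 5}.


|e^{−6z^5 + 5}| = e^{Re(-6·z^5) + 5} ≤ e^{6|z|^5 + 5} = e^{6r^5 + 5} on |z| = r, so ρ ≤ 5. Choosing z on |z|=r so that -6·z^5 is real positive (always possible by picking arg z appropriately) gives |f(z)| = e^{6r^5 + 5}, matching the bound. The additive constant 5 does not affect log log M(r) ~ 5·log r. Hence ρ = 5.
Therefore ρ = 5.

Order ρ = 5.


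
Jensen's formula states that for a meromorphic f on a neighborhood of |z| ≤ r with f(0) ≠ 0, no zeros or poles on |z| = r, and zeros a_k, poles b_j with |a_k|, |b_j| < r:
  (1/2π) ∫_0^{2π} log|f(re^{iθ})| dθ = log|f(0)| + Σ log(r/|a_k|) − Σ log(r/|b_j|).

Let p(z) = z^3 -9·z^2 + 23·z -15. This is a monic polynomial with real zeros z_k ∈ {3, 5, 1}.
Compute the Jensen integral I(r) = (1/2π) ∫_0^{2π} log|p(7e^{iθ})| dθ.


Zeros: 1, 3, 5; r = 7.
Inside |z| < r: 1, 3, 5. Outside (|z| ≥ r): ∅.
p(0) = -15, so log|p(0)| = log(15) = 2.7081.
Apply Jensen: I(r) = log|p(0)| + Σ_k log(r/|z_k|), summed over zeros inside |z| < r.
  log(r/|z_k|) for z_k = 3: log(7/3) = 0.8473
  log(r/|z_k|) for z_k = 5: log(7/5) = 0.3365
  log(r/|z_k|) for z_k = 1: log(7/1) = 1.9459
Sum over inside zeros: 3.1297.
I(r) = log|p(0)| + (inside sum) = 2.7081 + 3.1297 = 5.8377.
Closed form (all zeros inside, monic): I(r) = n·log(r) = 3·log(7) = 5.8377. ✓

I(r) ≈ 5.8377.


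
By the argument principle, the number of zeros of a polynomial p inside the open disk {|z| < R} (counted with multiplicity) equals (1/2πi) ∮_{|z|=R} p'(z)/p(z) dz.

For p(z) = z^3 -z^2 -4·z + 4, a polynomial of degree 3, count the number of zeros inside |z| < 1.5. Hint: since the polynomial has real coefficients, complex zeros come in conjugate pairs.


The zeros of p are: 2, -2, 1.
Their magnitudes are: 2, 2, 1.
Zeros with |z| < R = 1.5: 1.
Count = 1.
By the argument principle, (1/2πi) ∮_{|z|=R} p'(z)/p(z) dz equals exactly this count.

Number of zeros inside |z| < 1.5: 1.


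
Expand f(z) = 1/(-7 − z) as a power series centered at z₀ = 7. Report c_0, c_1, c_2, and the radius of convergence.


Let w = z − z₀, so z = z₀ + w.
Then -7 − z = -7 − (z₀ + w) = (-7 − z₀) − w = -14 − w.
f(z) = 1/(-14 − w) = (1/(-14)) · 1/(1 − w/(-14)) = Σ_{n≥0} w^n / (-14)^(n+1).
So c_n = 1/(-14)^(n+1):
  c_0 = 1/(-14)^1 = -1/14.
  c_1 = 1/(-14)^2 = 1/196.
  c_2 = 1/(-14)^3 = -1/2744.
The series is valid for |w/d| < 1, i.e. |z − z₀| < |d|.
Radius of convergence: R = |-7 − z₀| = |-14| = 14 (distance from z₀ to the singularity z = -7).

c_0 = -1/14, c_1 = 1/196, c_2 = -1/2744; R = 14.


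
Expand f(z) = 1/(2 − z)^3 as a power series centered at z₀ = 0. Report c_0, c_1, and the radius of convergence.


Let w = z − z₀, so z = z₀ + w.
Then 2 − z = 2 − (z₀ + w) = (2 − z₀) − w = 2 − w.
f(z) = 1/(2 − w)^3 = (1/(2)^3) · (1 − w/(2))^{−3}.
By the binomial series (1−u)^{−3} = Σ_{n≥0} C(n+2, 2) u^n for |u|<1, with u = w/(2):
  c_n = C(n+2, 2) / (2)^(n+3).
  c_0 = 1/(2)^3 = 1/8.
  c_1 = 3/(2)^4 = 3/16.
The series is valid for |w/d| < 1, i.e. |z − z₀| < |d|.
Radius of convergence: R = |2 − z₀| = |2| = 2 (distance from z₀ to the singularity z = 2).

c_0 = 1/8, c_1 = 3/16; R = 2.


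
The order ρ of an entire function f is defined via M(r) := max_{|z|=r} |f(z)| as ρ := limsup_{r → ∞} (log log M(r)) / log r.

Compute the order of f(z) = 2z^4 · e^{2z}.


M(r) = max_{|z|=r} |2|·|z|^4·|e^{2z}| = 2·r^4 · e^{2r^1} (the factors attain their maxima compatibly on |z|=r). Then log M(r) = log 2 + 4·log r + 2r^1, dominated by the last term, so log log M(r) ~ 1·log r. The polynomial factor 2z^4 contributes only a log r term and does not affect the order. ρ = 1.
Therefore ρ = 1.

Order ρ = 1.


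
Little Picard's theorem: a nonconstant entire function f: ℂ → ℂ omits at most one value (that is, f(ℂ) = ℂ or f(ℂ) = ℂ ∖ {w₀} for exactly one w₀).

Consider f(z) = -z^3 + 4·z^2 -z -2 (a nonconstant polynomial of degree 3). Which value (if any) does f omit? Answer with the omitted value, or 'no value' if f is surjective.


Little Picard bounds the complement of f(ℂ) to at most one point.
For every w ∈ ℂ, the equation p(z) − w = 0 is a nonconstant polynomial in z and hence has at least one root by the fundamental theorem of algebra. So p is surjective onto ℂ, omitting no value.

Omitted value: no value.


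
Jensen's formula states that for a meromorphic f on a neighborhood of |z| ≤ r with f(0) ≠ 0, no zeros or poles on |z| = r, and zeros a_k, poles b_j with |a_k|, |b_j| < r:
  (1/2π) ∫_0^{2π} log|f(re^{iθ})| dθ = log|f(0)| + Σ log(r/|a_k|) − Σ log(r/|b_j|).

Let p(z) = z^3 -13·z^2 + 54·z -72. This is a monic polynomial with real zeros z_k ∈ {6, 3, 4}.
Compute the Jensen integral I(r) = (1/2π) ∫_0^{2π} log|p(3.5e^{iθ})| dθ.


Zeros: 3, 4, 6; r = 3.5.
Inside |z| < r: 3. Outside (|z| ≥ r): 4, 6.
p(0) = -72, so log|p(0)| = log(72) = 4.2767.
Apply Jensen: I(r) = log|p(0)| + Σ_k log(r/|z_k|), summed over zeros inside |z| < r.
  log(r/|z_k|) for z_k = 3: log(3.5/3) = 0.1542
  Outside zeros (4, 6) contribute nothing to the Jensen sum.
Sum over inside zeros: 0.1542.
I(r) = log|p(0)| + (inside sum) = 4.2767 + 0.1542 = 4.4308.
Note: since some zeros are outside |z| ≤ r, the simplified n·log(r) form does NOT apply — only the inside zeros contribute.

I(r) ≈ 4.4308.


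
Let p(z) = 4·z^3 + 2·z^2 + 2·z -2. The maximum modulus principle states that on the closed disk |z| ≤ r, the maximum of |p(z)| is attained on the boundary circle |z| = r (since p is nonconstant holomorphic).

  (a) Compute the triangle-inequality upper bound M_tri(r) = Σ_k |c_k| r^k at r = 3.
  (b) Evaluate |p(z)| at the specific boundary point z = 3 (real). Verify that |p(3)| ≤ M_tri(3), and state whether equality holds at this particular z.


Coefficients: c_0 = -2, c_1 = 2, c_2 = 2, c_3 = 4. Radius r = 3.
Part (a). Triangle bound: M_tri(r) = Σ_k |c_k| r^k
  = |-2|·3^0 + |2|·3^1 + |2|·3^2 + |4|·3^3
  = 2 + 6 + 18 + 108 = 134.
This bounds M(r) := max_{|z|=r} |p(z)| from above; equality holds iff all terms c_k z^k can be made to align in phase at a single z on |z|=r.
Part (b). At z = 3 (real, on the circle |z| = r):
  p(3) = (-2)·3^0 + (2)·3^1 + (2)·3^2 + (4)·3^3 = 130.
  |p(3)| = 130.
Check: |p(3)| = 130 ≤ 134 = M_tri(3). ✓ Equality does not hold at z = 3 (the coefficients have mixed signs, so the terms do not all align in phase there).

M_tri(3) = 134; |p(3)| = 130; equality at z=3: no.
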